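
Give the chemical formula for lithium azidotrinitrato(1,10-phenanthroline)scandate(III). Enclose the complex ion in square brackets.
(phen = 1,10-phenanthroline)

Li[Sc(N3)(NO3)3(phen)]

Ligands: 1 azido (N3, -1), 1 1,10-phenanthroline (phen, neutral), 3 nitrato (NO3, -1). Ligand charge sum = -4.
With Sc in oxidation state +3, the complex ion is [Sc...]^1−.
Charge balance with lithium (+1) requires 1 complex ion per 1 lithium.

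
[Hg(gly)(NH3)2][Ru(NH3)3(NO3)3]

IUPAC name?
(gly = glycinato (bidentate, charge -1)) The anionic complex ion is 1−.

Both ions are complex: the cation is named first with the plain metal name, the anion second with the -ate form; each ion's ligands are alphabetised independently.
The complex anion is given as 1−; its ligand charges sum to -3, so Ru = +2.
A 1:1 salt means the cation carries the equal and opposite charge, 1+.
Cation: ligand charges sum to -1; for the ion to be 1+, Hg = +2.

diammine(glycinato)mercury(II) triamminetrinitratoruthenate(II)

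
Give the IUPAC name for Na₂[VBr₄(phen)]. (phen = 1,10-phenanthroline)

The 2 sodium counter-ions carry a total charge of +2, so each complex ion is 2−.
Ligand charges: 4×bromo (-1 each), 1×1,10-phenanthroline (neutral); total -4. So V + (-4) = 2−, giving V = +2.
The complex ion is anionic, so vanadium takes the -ate form vanadate(II).

sodium tetrabromo(1,10-phenanthroline)vanadate(II)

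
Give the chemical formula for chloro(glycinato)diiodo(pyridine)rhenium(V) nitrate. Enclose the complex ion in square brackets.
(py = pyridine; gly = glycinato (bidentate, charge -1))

Ligands: 1 chloro (Cl, -1), 1 pyridine (py, neutral), 1 glycinato (gly, -1), 2 iodo (I, -1). Ligand charge sum = -4.
Charge balance with nitrate (-1) requires 1 complex ion per 1 nitrate.

[ReCl(gly)I2(py)]NO3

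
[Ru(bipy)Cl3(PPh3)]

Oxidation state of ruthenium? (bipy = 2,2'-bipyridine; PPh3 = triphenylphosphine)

+3

No counter-ion: the bracketed complex is neutral.
Ligand charges: 3×Cl = -3; 1×bipy neutral; 1×PPh3 neutral; sum -3.
Ru + (-3) = 0 ⇒ Ru is +3.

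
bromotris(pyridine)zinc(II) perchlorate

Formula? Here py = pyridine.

Ligands: 1 bromo (Br, -1), 3 pyridine (py, neutral). Ligand charge sum = -1.
Charge balance with perchlorate (-1) requires 1 complex ion per 1 perchlorate.

[ZnBr(py)3]ClO4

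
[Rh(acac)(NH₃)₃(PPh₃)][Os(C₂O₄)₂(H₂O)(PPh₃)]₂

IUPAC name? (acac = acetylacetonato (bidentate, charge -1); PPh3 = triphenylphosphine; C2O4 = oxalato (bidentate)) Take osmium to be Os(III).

(acetylacetonato)triammine(triphenylphosphine)rhodium(III) aquadioxalato(triphenylphosphine)osmate(III)

Os is given as +3; the anion's ligand charges sum to -4, so the complex anion is 1−.
With 2 anions per cation, the cation must be 2×1 = 2+.
Cation: ligand charges sum to -1; for the ion to be 2+, Rh = +3.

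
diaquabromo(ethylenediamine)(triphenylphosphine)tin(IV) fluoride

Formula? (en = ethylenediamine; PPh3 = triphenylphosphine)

[SnBr(en)(H2O)2(PPh3)]F3

Ligands: 1 ethylenediamine (en, neutral), 2 aqua (H2O, neutral), 1 triphenylphosphine (PPh3, neutral), 1 bromo (Br, -1). Ligand charge sum = -1.
With Sn in oxidation state +4, the complex ion is [Sn...]^3+.
Charge balance with fluoride (-1) requires 1 complex ion per 3 fluoride.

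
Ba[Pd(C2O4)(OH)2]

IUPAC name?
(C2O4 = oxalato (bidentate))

The 1 barium counter-ion carries a total charge of +2, so each complex ion is 2−.
Ligand charges: 1×oxalato (-2 each), 2×hydroxo (-1 each); total -4. So Pd + (-4) = 2−, giving Pd = +2.
Ligands are named alphabetically: hydroxo before oxalato.
The complex ion is anionic, so palladium takes the -ate form palladate(II).

barium dihydroxooxalatopalladate(II)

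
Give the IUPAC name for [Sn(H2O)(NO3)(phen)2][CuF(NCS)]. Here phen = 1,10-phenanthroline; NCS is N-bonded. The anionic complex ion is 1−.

The complex anion is given as 1−; its ligand charges sum to -2, so Cu = +1.
A 1:1 salt means the cation carries the equal and opposite charge, 1+.
Cation: ligand charges sum to -1; for the ion to be 1+, Sn = +2.

aquanitratobis(1,10-phenanthroline)tin(II) fluoroisothiocyanatocuprate(I)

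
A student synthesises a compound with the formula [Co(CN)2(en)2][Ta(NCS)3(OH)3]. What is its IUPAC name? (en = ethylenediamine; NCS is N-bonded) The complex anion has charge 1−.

Both ions are complex: the cation is named first with the plain metal name, the anion second with the -ate form; each ion's ligands are alphabetised independently.
The complex anion is given as 1−; its ligand charges sum to -6, so Ta = +5.
A 1:1 salt means the cation carries the equal and opposite charge, 1+.
Cation: ligand charges sum to -2; for the ion to be 1+, Co = +3.

dicyanobis(ethylenediamine)cobalt(III) trihydroxotriisothiocyanatotantalate(V)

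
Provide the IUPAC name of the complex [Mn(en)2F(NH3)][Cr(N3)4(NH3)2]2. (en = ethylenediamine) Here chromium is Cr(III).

Cr is given as +3; the anion's ligand charges sum to -4, so the complex anion is 1−.
With 2 anions per cation, the cation must be 2×1 = 2+.
Cation: ligand charges sum to -1; for the ion to be 2+, Mn = +3.

amminebis(ethylenediamine)fluoromanganese(III) diamminetetraazidochromate(III)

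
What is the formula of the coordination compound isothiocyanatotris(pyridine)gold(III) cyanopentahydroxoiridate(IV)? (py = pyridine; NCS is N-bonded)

[Au(NCS)(py)3][Ir(CN)(OH)5]

Cation [Au…]: ligand charges -1, Au(III) ⇒ ion charge 2+.
Anion [Ir…]: ligand charges -6, Ir(IV) ⇒ ion charge 2−.
One 2+ cation balances one 2− anion.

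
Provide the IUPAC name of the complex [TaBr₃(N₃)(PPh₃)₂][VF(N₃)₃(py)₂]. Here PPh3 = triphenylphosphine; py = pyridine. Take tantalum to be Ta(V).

azidotribromobis(triphenylphosphine)tantalum(V) triazidofluorobis(pyridine)vanadate(III)

Ta is given as +5; the cation's ligand charges sum to -4, so the complex cation is 1+.
A 1:1 salt means the anion carries the equal and opposite charge, 1−.
Anion: ligand charges sum to -4; for the ion to be 1−, V = +3.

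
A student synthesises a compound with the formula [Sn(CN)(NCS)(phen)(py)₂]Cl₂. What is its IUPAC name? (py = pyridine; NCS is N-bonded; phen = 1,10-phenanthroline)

cyanoisothiocyanato(1,10-phenanthroline)bis(pyridine)tin(IV) chloride

The 2 chloride counter-ions carry a total charge of -2, so each complex ion is 2+.
Ligand charges: 2×pyridine (neutral), 1×cyano (-1 each), 1×isothiocyanato (-1 each), 1×1,10-phenanthroline (neutral); total -2. So Sn + (-2) = 2+, giving Sn = +4.
Ligands are named alphabetically: cyano before isothiocyanato before phenanthroline before pyridine.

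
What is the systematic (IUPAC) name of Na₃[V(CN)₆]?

sodium hexacyanovanadate(III)

The 3 sodium counter-ions carry a total charge of +3, so each complex ion is 3−.
Ligand charges: 6×cyano (-1 each); total -6. So V + (-6) = 3−, giving V = +3.
The complex ion is anionic, so vanadium takes the -ate form vanadate(III).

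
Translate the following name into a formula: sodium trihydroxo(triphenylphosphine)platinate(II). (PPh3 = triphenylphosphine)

Na[Pt(OH)3(PPh3)]

Ligands: 1 triphenylphosphine (PPh3, neutral), 3 hydroxo (OH, -1). Ligand charge sum = -3.
With Pt in oxidation state +2, the complex ion is [Pt...]^1−.
Charge balance with sodium (+1) requires 1 complex ion per 1 sodium.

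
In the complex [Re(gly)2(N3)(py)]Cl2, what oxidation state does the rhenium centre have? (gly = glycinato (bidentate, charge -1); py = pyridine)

2 chloride outside the brackets (-1 each) → the complex ion is 2+.
Ligand charges: 2×gly = -2; 1×py neutral; 1×N3 = -1; sum -3.
Re + (-3) = 2+ ⇒ Re is +5.

+5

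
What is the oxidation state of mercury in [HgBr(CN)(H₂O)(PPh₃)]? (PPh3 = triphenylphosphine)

+2

No counter-ion: the bracketed complex is neutral.
Ligand charges: 1×PPh3 neutral; 1×Br = -1; 1×H2O neutral; 1×CN = -1; sum -2.
Hg + (-2) = 0 ⇒ Hg is +2.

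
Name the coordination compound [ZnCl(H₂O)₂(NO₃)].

diaquachloronitratozinc(II)

There is no counter-ion, so the complex is neutral overall.
Ligand charges: 1×chloro (-1 each), 1×nitrato (-1 each), 2×aqua (neutral); total -2. So Zn + (-2) = 0, giving Zn = +2.
Ligands are named alphabetically: aqua before chloro before nitrato.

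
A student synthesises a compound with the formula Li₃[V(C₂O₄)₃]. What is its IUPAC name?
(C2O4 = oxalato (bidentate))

lithium trioxalatovanadate(III)

The 3 lithium counter-ions carry a total charge of +3, so each complex ion is 3−.
Ligand charges: 3×oxalato (-2 each); total -6. So V + (-6) = 3−, giving V = +3.
The complex ion is anionic, so vanadium takes the -ate form vanadate(III).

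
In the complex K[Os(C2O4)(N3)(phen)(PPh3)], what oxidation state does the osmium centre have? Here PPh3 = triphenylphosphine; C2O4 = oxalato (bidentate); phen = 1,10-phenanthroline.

1 potassium outside the brackets (+1 each) → the complex ion is 1−.
Ligand charges: 1×PPh3 neutral; 1×N3 = -1; 1×C2O4 = -2; 1×phen neutral; sum -3.
Os + (-3) = 1− ⇒ Os is +2.

+2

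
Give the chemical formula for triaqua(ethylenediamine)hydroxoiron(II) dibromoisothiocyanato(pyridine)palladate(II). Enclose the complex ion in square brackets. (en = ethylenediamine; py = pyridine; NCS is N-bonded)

[Fe(en)(H2O)3(OH)][PdBr2(NCS)(py)]

Cation [Fe…]: ligand charges -1, Fe(II) ⇒ ion charge 1+.
Anion [Pd…]: ligand charges -3, Pd(II) ⇒ ion charge 1−.
One 1+ cation balances one 1− anion.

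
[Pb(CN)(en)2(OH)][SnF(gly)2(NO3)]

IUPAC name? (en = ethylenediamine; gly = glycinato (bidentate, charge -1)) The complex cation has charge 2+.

Both ions are complex: the cation is named first with the plain metal name, the anion second with the -ate form; each ion's ligands are alphabetised independently.
The complex cation is given as 2+; its ligand charges sum to -2, so Pb = +4.
A 1:1 salt means the anion carries the equal and opposite charge, 2−.
Anion: ligand charges sum to -4; for the ion to be 2−, Sn = +2.

cyanobis(ethylenediamine)hydroxolead(IV) fluorobis(glycinato)nitratostannate(II)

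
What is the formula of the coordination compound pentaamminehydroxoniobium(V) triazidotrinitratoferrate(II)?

[Nb(NH3)5(OH)][Fe(N3)3(NO3)3]

Cation [Nb…]: ligand charges -1, Nb(V) ⇒ ion charge 4+.
Anion [Fe…]: ligand charges -6, Fe(II) ⇒ ion charge 4−.
One 4+ cation balances one 4− anion.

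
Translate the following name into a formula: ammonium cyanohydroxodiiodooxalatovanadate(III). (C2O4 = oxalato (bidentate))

(NH4)3[V(C2O4)(CN)I2(OH)]

Ligands: 1 hydroxo (OH, -1), 2 iodo (I, -1), 1 cyano (CN, -1), 1 oxalato (C2O4, -2). Ligand charge sum = -6.
With V in oxidation state +3, the complex ion is [V...]^3−.
Charge balance with ammonium (+1) requires 1 complex ion per 3 ammonium.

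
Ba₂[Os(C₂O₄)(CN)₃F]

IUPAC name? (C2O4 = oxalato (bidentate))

barium tricyanofluorooxalatoosmate(II)

The 2 barium counter-ions carry a total charge of +4, so each complex ion is 4−.
Ligand charges: 1×fluoro (-1 each), 3×cyano (-1 each), 1×oxalato (-2 each); total -6. So Os + (-6) = 4−, giving Os = +2.
The complex ion is anionic, so osmium takes the -ate form osmate(II).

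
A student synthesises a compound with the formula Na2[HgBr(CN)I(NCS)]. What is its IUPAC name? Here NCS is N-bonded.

The 2 sodium counter-ions carry a total charge of +2, so each complex ion is 2−.
Ligand charges: 1×iodo (-1 each), 1×bromo (-1 each), 1×cyano (-1 each), 1×isothiocyanato (-1 each); total -4. So Hg + (-4) = 2−, giving Hg = +2.
Ligands are named alphabetically: bromo before cyano before iodo before isothiocyanato.
The complex ion is anionic, so mercury takes the -ate form mercurate(II).

sodium bromocyanoiodoisothiocyanatomercurate(II)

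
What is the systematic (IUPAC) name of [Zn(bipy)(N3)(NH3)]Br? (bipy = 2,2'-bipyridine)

ammineazido(2,2'-bipyridine)zinc(II) bromide

The 1 bromide counter-ion carries a total charge of -1, so each complex ion is 1+.
Ligand charges: 1×ammine (neutral), 1×azido (-1 each), 1×2,2'-bipyridine (neutral); total -1. So Zn + (-1) = 1+, giving Zn = +2.
Ligands are named alphabetically: ammine before azido before bipyridine.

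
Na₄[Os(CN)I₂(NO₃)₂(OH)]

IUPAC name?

The 4 sodium counter-ions carry a total charge of +4, so each complex ion is 4−.
Ligand charges: 1×cyano (-1 each), 1×hydroxo (-1 each), 2×iodo (-1 each), 2×nitrato (-1 each); total -6. So Os + (-6) = 4−, giving Os = +2.
The complex ion is anionic, so osmium takes the -ate form osmate(II).

sodium cyanohydroxodiiododinitratoosmate(II)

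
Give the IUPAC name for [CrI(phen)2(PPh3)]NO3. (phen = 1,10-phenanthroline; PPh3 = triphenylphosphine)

The 1 nitrate counter-ion carries a total charge of -1, so each complex ion is 1+.
Ligand charges: 1×iodo (-1 each), 2×1,10-phenanthroline (neutral), 1×triphenylphosphine (neutral); total -1. So Cr + (-1) = 1+, giving Cr = +2.
Ligands are named alphabetically: iodo before phenanthroline before triphenylphosphine.

iodobis(1,10-phenanthroline)(triphenylphosphine)chromium(II) nitrate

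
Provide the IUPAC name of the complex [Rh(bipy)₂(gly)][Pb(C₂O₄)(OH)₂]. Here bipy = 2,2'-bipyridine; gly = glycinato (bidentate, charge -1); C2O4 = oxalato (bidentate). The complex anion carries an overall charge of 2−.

bis(2,2'-bipyridine)(glycinato)rhodium(III) dihydroxooxalatoplumbate(II)

Both ions are complex: the cation is named first with the plain metal name, the anion second with the -ate form; each ion's ligands are alphabetised independently.
The complex anion is given as 2−; its ligand charges sum to -4, so Pb = +2.
A 1:1 salt means the cation carries the equal and opposite charge, 2+.
Cation: ligand charges sum to -1; for the ion to be 2+, Rh = +3.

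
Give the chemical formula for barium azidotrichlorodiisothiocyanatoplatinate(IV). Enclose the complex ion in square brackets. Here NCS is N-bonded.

Ligands: 2 isothiocyanato (NCS, -1), 3 chloro (Cl, -1), 1 azido (N3, -1). Ligand charge sum = -6.
With Pt in oxidation state +4, the complex ion is [Pt...]^2−.
Charge balance with barium (+2) requires 1 complex ion per 1 barium.

Ba[PtCl3(N3)(NCS)2]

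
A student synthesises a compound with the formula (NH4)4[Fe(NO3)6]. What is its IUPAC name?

ammonium hexanitratoferrate(II)

The 4 ammonium counter-ions carry a total charge of +4, so each complex ion is 4−.
Ligand charges: 6×nitrato (-1 each); total -6. So Fe + (-6) = 4−, giving Fe = +2.
The complex ion is anionic, so iron takes the -ate form ferrate(II).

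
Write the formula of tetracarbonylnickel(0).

Ligands: 4 carbonyl (CO, neutral). Ligand charge sum = 0.
With Ni in oxidation state 0, the complex ion is [Ni...].

[Ni(CO)4]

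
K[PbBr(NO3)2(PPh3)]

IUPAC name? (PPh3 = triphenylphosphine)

potassium bromodinitrato(triphenylphosphine)plumbate(II)

The 1 potassium counter-ion carries a total charge of +1, so each complex ion is 1−.
Ligand charges: 2×nitrato (-1 each), 1×bromo (-1 each), 1×triphenylphosphine (neutral); total -3. So Pb + (-3) = 1−, giving Pb = +2.
Ligands are named alphabetically: bromo before nitrato before triphenylphosphine.
The complex ion is anionic, so lead takes the -ate form plumbate(II).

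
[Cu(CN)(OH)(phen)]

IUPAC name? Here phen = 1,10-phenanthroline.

cyanohydroxo(1,10-phenanthroline)copper(II)

There is no counter-ion, so the complex is neutral overall.
Ligand charges: 1×hydroxo (-1 each), 1×1,10-phenanthroline (neutral), 1×cyano (-1 each); total -2. So Cu + (-2) = 0, giving Cu = +2.
Ligands are named alphabetically: cyano before hydroxo before phenanthroline.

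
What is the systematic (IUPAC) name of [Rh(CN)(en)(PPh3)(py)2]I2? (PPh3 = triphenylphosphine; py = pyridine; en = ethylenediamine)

cyano(ethylenediamine)bis(pyridine)(triphenylphosphine)rhodium(III) iodide

The 2 iodide counter-ions carry a total charge of -2, so each complex ion is 2+.
Ligand charges: 1×triphenylphosphine (neutral), 1×cyano (-1 each), 2×pyridine (neutral), 1×ethylenediamine (neutral); total -1. So Rh + (-1) = 2+, giving Rh = +3.
Ligands are named alphabetically: cyano before ethylenediamine before pyridine before triphenylphosphine.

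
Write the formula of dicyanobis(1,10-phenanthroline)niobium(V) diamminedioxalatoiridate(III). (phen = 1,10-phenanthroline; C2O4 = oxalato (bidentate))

Cation [Nb…]: ligand charges -2, Nb(V) ⇒ ion charge 3+.
Anion [Ir…]: ligand charges -4, Ir(III) ⇒ ion charge 1−.

[Nb(CN)2(phen)2][Ir(C2O4)2(NH3)2]3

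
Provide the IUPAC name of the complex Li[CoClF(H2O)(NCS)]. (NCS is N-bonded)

The 1 lithium counter-ion carries a total charge of +1, so each complex ion is 1−.
Ligand charges: 1×aqua (neutral), 1×chloro (-1 each), 1×isothiocyanato (-1 each), 1×fluoro (-1 each); total -3. So Co + (-3) = 1−, giving Co = +2.
The complex ion is anionic, so cobalt takes the -ate form cobaltate(II).

lithium aquachlorofluoroisothiocyanatocobaltate(II)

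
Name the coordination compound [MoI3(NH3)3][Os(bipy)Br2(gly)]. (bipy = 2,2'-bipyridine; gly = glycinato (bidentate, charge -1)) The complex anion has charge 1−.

Both ions are complex: the cation is named first with the plain metal name, the anion second with the -ate form; each ion's ligands are alphabetised independently.
The complex anion is given as 1−; its ligand charges sum to -3, so Os = +2.
A 1:1 salt means the cation carries the equal and opposite charge, 1+.
Cation: ligand charges sum to -3; for the ion to be 1+, Mo = +4.

triamminetriiodomolybdenum(IV) (2,2'-bipyridine)dibromo(glycinato)osmate(II)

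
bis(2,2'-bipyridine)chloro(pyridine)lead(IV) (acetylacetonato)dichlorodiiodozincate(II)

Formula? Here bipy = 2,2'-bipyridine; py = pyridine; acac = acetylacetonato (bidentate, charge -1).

[Pb(bipy)2Cl(py)][Zn(acac)Cl2I2]

Cation [Pb…]: ligand charges -1, Pb(IV) ⇒ ion charge 3+.
Anion [Zn…]: ligand charges -5, Zn(II) ⇒ ion charge 3−.
One 3+ cation balances one 3− anion.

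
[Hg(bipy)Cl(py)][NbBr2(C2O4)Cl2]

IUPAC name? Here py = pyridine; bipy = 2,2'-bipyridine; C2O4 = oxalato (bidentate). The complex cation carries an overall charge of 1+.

(2,2'-bipyridine)chloro(pyridine)mercury(II) dibromodichlorooxalatoniobate(V)

Both ions are complex: the cation is named first with the plain metal name, the anion second with the -ate form; each ion's ligands are alphabetised independently.
The complex cation is given as 1+; its ligand charges sum to -1, so Hg = +2.
A 1:1 salt means the anion carries the equal and opposite charge, 1−.
Anion: ligand charges sum to -6; for the ion to be 1−, Nb = +5.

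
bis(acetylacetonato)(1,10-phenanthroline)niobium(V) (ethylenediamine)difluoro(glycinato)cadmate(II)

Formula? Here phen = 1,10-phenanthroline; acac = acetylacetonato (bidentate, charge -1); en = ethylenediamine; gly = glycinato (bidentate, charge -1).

[Nb(acac)2(phen)][Cd(en)F2(gly)]3

Cation [Nb…]: ligand charges -2, Nb(V) ⇒ ion charge 3+.
Anion [Cd…]: ligand charges -3, Cd(II) ⇒ ion charge 1−.
One 3+ cation requires 3 of the 1− anion.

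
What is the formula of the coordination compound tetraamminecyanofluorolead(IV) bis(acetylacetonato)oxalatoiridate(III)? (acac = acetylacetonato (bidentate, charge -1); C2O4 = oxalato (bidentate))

[Pb(CN)F(NH3)4][Ir(acac)2(C2O4)]2

Cation [Pb…]: ligand charges -2, Pb(IV) ⇒ ion charge 2+.
Anion [Ir…]: ligand charges -4, Ir(III) ⇒ ion charge 1−.
One 2+ cation requires 2 of the 1− anion.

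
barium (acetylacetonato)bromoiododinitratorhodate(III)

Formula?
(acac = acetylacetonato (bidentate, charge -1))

Ligands: 1 iodo (I, -1), 1 bromo (Br, -1), 2 nitrato (NO3, -1), 1 acetylacetonato (acac, -1). Ligand charge sum = -5.
With Rh in oxidation state +3, the complex ion is [Rh...]^2−.
Charge balance with barium (+2) requires 1 complex ion per 1 barium.

Ba[Rh(acac)BrI(NO3)2]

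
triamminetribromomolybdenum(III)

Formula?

Ligands: 3 ammine (NH3, neutral), 3 bromo (Br, -1). Ligand charge sum = -3.
With Mo in oxidation state +3, the complex ion is [Mo...].

[MoBr3(NH3)3]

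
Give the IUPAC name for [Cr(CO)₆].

There is no counter-ion, so the complex is neutral overall.
Ligand charges: 6×carbonyl (neutral); total 0. So Cr + (0) = 0, giving Cr = 0.

hexacarbonylchromium(0)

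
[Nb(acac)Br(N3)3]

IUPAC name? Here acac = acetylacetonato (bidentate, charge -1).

(acetylacetonato)triazidobromoniobium(V)

There is no counter-ion, so the complex is neutral overall.
Ligand charges: 1×acetylacetonato (-1 each), 1×bromo (-1 each), 3×azido (-1 each); total -5. So Nb + (-5) = 0, giving Nb = +5.
Ligands are named alphabetically: acetylacetonato before azido before bromo.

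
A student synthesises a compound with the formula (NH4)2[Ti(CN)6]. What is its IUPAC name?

ammonium hexacyanotitanate(IV)

The 2 ammonium counter-ions carry a total charge of +2, so each complex ion is 2−.
Ligand charges: 6×cyano (-1 each); total -6. So Ti + (-6) = 2−, giving Ti = +4.
The complex ion is anionic, so titanium takes the -ate form titanate(IV).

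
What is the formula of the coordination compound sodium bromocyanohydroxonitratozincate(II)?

Ligands: 1 nitrato (NO3, -1), 1 cyano (CN, -1), 1 bromo (Br, -1), 1 hydroxo (OH, -1). Ligand charge sum = -4.
Charge balance with sodium (+1) requires 1 complex ion per 2 sodium.

Na2[ZnBr(CN)(NO3)(OH)]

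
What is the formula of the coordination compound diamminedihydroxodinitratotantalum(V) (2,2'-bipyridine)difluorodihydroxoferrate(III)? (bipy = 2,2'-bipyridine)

Cation [Ta…]: ligand charges -4, Ta(V) ⇒ ion charge 1+.
Anion [Fe…]: ligand charges -4, Fe(III) ⇒ ion charge 1−.

[Ta(NH3)2(NO3)2(OH)2][Fe(bipy)F2(OH)2]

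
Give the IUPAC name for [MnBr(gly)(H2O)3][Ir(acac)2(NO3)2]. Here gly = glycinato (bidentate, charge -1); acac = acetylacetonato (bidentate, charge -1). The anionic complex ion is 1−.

triaquabromo(glycinato)manganese(III) bis(acetylacetonato)dinitratoiridate(III)

The complex anion is given as 1−; its ligand charges sum to -4, so Ir = +3.
A 1:1 salt means the cation carries the equal and opposite charge, 1+.
Cation: ligand charges sum to -2; for the ion to be 1+, Mn = +3.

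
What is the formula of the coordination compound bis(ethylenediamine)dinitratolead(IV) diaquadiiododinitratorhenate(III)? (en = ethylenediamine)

Cation [Pb…]: ligand charges -2, Pb(IV) ⇒ ion charge 2+.
Anion [Re…]: ligand charges -4, Re(III) ⇒ ion charge 1−.
One 2+ cation requires 2 of the 1− anion.

[Pb(en)2(NO3)2][Re(H2O)2I2(NO3)2]2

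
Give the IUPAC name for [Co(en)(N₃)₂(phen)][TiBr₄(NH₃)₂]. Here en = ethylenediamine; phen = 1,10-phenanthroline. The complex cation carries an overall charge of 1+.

diazido(ethylenediamine)(1,10-phenanthroline)cobalt(III) diamminetetrabromotitanate(III)

Both ions are complex: the cation is named first with the plain metal name, the anion second with the -ate form; each ion's ligands are alphabetised independently.
The complex cation is given as 1+; its ligand charges sum to -2, so Co = +3.
A 1:1 salt means the anion carries the equal and opposite charge, 1−.
Anion: ligand charges sum to -4; for the ion to be 1−, Ti = +3.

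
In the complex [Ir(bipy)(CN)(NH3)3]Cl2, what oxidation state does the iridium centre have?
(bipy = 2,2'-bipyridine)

+3

2 chloride outside the brackets (-1 each) → the complex ion is 2+.
Ligand charges: 1×CN = -1; 3×NH3 neutral; 1×bipy neutral; sum -1.
Ir + (-1) = 2+ ⇒ Ir is +3.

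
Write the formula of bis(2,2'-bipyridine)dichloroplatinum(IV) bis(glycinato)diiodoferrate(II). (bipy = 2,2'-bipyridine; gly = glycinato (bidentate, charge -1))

Cation [Pt…]: ligand charges -2, Pt(IV) ⇒ ion charge 2+.
Anion [Fe…]: ligand charges -4, Fe(II) ⇒ ion charge 2−.
One 2+ cation balances one 2− anion.

[Pt(bipy)2Cl2][Fe(gly)2I2]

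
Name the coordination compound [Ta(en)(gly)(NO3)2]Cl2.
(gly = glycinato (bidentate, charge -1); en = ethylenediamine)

The 2 chloride counter-ions carry a total charge of -2, so each complex ion is 2+.
Ligand charges: 1×glycinato (-1 each), 1×ethylenediamine (neutral), 2×nitrato (-1 each); total -3. So Ta + (-3) = 2+, giving Ta = +5.
Ligands are named alphabetically: ethylenediamine before glycinato before nitrato.

(ethylenediamine)(glycinato)dinitratotantalum(V) chloride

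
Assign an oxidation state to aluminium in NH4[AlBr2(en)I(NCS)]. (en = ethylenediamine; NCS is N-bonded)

1 ammonium outside the brackets (+1 each) → the complex ion is 1−.
Ligand charges: 1×en neutral; 1×I = -1; 1×NCS = -1; 2×Br = -2; sum -4.
Al + (-4) = 1− ⇒ Al is +3.

+3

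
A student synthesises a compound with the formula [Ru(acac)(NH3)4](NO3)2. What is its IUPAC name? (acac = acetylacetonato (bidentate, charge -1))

The 2 nitrate counter-ions carry a total charge of -2, so each complex ion is 2+.
Ligand charges: 4×ammine (neutral), 1×acetylacetonato (-1 each); total -1. So Ru + (-1) = 2+, giving Ru = +3.
Ligands are named alphabetically: acetylacetonato before ammine.

(acetylacetonato)tetraammineruthenium(III) nitrate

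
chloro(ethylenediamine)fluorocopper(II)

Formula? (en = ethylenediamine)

Ligands: 1 fluoro (F, -1), 1 chloro (Cl, -1), 1 ethylenediamine (en, neutral). Ligand charge sum = -2.
With Cu in oxidation state +2, the complex ion is [Cu...].

[CuCl(en)F]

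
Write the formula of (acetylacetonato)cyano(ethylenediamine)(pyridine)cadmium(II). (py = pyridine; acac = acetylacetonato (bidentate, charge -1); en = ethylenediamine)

[Cd(acac)(CN)(en)(py)]

Ligands: 1 pyridine (py, neutral), 1 cyano (CN, -1), 1 acetylacetonato (acac, -1), 1 ethylenediamine (en, neutral). Ligand charge sum = -2.
With Cd in oxidation state +2, the complex ion is [Cd...].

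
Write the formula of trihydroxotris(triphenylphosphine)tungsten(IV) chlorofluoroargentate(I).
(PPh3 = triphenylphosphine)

Cation [W…]: ligand charges -3, W(IV) ⇒ ion charge 1+.
Anion [Ag…]: ligand charges -2, Ag(I) ⇒ ion charge 1−.

[W(OH)3(PPh3)3][AgClF]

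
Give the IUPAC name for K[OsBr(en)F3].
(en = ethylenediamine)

The 1 potassium counter-ion carries a total charge of +1, so each complex ion is 1−.
Ligand charges: 1×bromo (-1 each), 3×fluoro (-1 each), 1×ethylenediamine (neutral); total -4. So Os + (-4) = 1−, giving Os = +3.
Ligands are named alphabetically: bromo before ethylenediamine before fluoro.
The complex ion is anionic, so osmium takes the -ate form osmate(III).

potassium bromo(ethylenediamine)trifluoroosmate(III)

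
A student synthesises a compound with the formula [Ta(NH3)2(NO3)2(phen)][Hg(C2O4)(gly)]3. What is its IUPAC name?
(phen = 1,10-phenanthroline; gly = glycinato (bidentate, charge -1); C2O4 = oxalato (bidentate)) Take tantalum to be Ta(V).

Both ions are complex: the cation is named first with the plain metal name, the anion second with the -ate form; each ion's ligands are alphabetised independently.
Ta is given as +5; the cation's ligand charges sum to -2, so the complex cation is 3+.
With 3 anions per cation, each anion must be 3/3 = 1−.
Anion: ligand charges sum to -3; for the ion to be 1−, Hg = +2.

diamminedinitrato(1,10-phenanthroline)tantalum(V) (glycinato)oxalatomercurate(II)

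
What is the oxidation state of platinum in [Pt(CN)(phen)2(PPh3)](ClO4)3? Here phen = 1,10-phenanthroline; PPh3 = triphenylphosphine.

+4

3 perchlorate outside the brackets (-1 each) → the complex ion is 3+.
Ligand charges: 2×phen neutral; 1×CN = -1; 1×PPh3 neutral; sum -1.
Pt + (-1) = 3+ ⇒ Pt is +4.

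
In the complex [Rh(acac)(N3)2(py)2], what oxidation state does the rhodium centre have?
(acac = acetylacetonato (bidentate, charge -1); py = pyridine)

+3

No counter-ion: the bracketed complex is neutral.
Ligand charges: 1×acac = -1; 2×N3 = -2; 2×py neutral; sum -3.
Rh + (-3) = 0 ⇒ Rh is +3.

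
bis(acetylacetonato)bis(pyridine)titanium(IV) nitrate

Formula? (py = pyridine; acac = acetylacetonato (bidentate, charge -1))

[Ti(acac)2(py)2](NO3)2

Ligands: 2 pyridine (py, neutral), 2 acetylacetonato (acac, -1). Ligand charge sum = -2.
With Ti in oxidation state +4, the complex ion is [Ti...]^2+.
Charge balance with nitrate (-1) requires 1 complex ion per 2 nitrate.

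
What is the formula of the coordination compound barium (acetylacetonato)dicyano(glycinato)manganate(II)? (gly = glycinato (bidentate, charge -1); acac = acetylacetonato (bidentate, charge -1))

Ligands: 1 glycinato (gly, -1), 2 cyano (CN, -1), 1 acetylacetonato (acac, -1). Ligand charge sum = -4.
Charge balance with barium (+2) requires 1 complex ion per 1 barium.

Ba[Mn(acac)(CN)2(gly)]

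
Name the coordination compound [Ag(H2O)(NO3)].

aquanitratosilver(I)

There is no counter-ion, so the complex is neutral overall.
Ligand charges: 1×aqua (neutral), 1×nitrato (-1 each); total -1. So Ag + (-1) = 0, giving Ag = +1.
Ligands are named alphabetically: aqua before nitrato.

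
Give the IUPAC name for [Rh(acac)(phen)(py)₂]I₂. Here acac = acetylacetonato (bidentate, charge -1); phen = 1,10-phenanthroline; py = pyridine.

(acetylacetonato)(1,10-phenanthroline)bis(pyridine)rhodium(III) iodide

The 2 iodide counter-ions carry a total charge of -2, so each complex ion is 2+.
Ligand charges: 1×acetylacetonato (-1 each), 1×1,10-phenanthroline (neutral), 2×pyridine (neutral); total -1. So Rh + (-1) = 2+, giving Rh = +3.
Ligands are named alphabetically: acetylacetonato before phenanthroline before pyridine.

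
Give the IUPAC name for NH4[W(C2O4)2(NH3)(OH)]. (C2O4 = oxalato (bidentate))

The 1 ammonium counter-ion carries a total charge of +1, so each complex ion is 1−.
Ligand charges: 1×ammine (neutral), 1×hydroxo (-1 each), 2×oxalato (-2 each); total -5. So W + (-5) = 1−, giving W = +4.
Ligands are named alphabetically: ammine before hydroxo before oxalato.
The complex ion is anionic, so tungsten takes the -ate form tungstate(IV).

ammonium amminehydroxodioxalatotungstate(IV)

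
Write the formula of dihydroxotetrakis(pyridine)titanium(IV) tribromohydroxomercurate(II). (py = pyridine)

Cation [Ti…]: ligand charges -2, Ti(IV) ⇒ ion charge 2+.
Anion [Hg…]: ligand charges -4, Hg(II) ⇒ ion charge 2−.
One 2+ cation balances one 2− anion.

[Ti(OH)2(py)4][HgBr3(OH)]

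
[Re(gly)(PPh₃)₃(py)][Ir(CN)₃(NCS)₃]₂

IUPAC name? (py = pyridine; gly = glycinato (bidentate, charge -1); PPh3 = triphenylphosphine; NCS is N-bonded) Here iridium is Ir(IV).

(glycinato)(pyridine)tris(triphenylphosphine)rhenium(V) tricyanotriisothiocyanatoiridate(IV)

Both ions are complex: the cation is named first with the plain metal name, the anion second with the -ate form; each ion's ligands are alphabetised independently.
Ir is given as +4; the anion's ligand charges sum to -6, so the complex anion is 2−.
With 2 anions per cation, the cation must be 2×2 = 4+.
Cation: ligand charges sum to -1; for the ion to be 4+, Re = +5.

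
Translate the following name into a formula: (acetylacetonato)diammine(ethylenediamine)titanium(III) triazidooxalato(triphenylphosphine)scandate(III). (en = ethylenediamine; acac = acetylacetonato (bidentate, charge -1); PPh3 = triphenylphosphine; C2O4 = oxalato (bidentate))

[Ti(acac)(en)(NH3)2][Sc(C2O4)(N3)3(PPh3)]

Cation [Ti…]: ligand charges -1, Ti(III) ⇒ ion charge 2+.
Anion [Sc…]: ligand charges -5, Sc(III) ⇒ ion charge 2−.
One 2+ cation balances one 2− anion.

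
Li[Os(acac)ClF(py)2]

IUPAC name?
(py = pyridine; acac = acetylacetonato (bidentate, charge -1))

lithium (acetylacetonato)chlorofluorobis(pyridine)osmate(II)

The 1 lithium counter-ion carries a total charge of +1, so each complex ion is 1−.
Ligand charges: 1×chloro (-1 each), 2×pyridine (neutral), 1×fluoro (-1 each), 1×acetylacetonato (-1 each); total -3. So Os + (-3) = 1−, giving Os = +2.
The complex ion is anionic, so osmium takes the -ate form osmate(II).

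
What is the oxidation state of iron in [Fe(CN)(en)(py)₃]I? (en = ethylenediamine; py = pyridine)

+2

1 iodide outside the brackets (-1 each) → the complex ion is 1+.
Ligand charges: 1×CN = -1; 1×en neutral; 3×py neutral; sum -1.
Fe + (-1) = 1+ ⇒ Fe is +2.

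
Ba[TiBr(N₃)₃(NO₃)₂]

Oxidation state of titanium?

1 barium outside the brackets (+2 each) → the complex ion is 2−.
Ligand charges: 2×NO3 = -2; 3×N3 = -3; 1×Br = -1; sum -6.
Ti + (-6) = 2− ⇒ Ti is +4.

+4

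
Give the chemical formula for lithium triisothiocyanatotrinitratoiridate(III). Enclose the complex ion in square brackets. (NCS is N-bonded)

Ligands: 3 isothiocyanato (NCS, -1), 3 nitrato (NO3, -1). Ligand charge sum = -6.
With Ir in oxidation state +3, the complex ion is [Ir...]^3−.
Charge balance with lithium (+1) requires 1 complex ion per 3 lithium.

Li3[Ir(NCS)3(NO3)3]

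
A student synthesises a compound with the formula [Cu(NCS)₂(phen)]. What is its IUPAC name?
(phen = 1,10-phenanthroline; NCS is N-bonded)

There is no counter-ion, so the complex is neutral overall.
Ligand charges: 1×1,10-phenanthroline (neutral), 2×isothiocyanato (-1 each); total -2. So Cu + (-2) = 0, giving Cu = +2.
Ligands are named alphabetically: isothiocyanato before phenanthroline.

diisothiocyanato(1,10-phenanthroline)copper(II)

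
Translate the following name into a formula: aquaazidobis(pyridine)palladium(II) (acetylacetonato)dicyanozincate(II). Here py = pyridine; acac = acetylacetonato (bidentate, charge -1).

[Pd(H2O)(N3)(py)2][Zn(acac)(CN)2]

Cation [Pd…]: ligand charges -1, Pd(II) ⇒ ion charge 1+.
Anion [Zn…]: ligand charges -3, Zn(II) ⇒ ion charge 1−.
One 1+ cation balances one 1− anion.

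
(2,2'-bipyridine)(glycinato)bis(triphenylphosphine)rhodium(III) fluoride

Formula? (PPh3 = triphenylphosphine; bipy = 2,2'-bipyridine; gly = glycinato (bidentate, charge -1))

[Rh(bipy)(gly)(PPh3)2]F2

Ligands: 2 triphenylphosphine (PPh3, neutral), 1 2,2'-bipyridine (bipy, neutral), 1 glycinato (gly, -1). Ligand charge sum = -1.
With Rh in oxidation state +3, the complex ion is [Rh...]^2+.
Charge balance with fluoride (-1) requires 1 complex ion per 2 fluoride.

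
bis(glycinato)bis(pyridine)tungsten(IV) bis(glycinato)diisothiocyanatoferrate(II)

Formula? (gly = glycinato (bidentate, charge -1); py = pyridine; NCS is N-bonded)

Cation [W…]: ligand charges -2, W(IV) ⇒ ion charge 2+.
Anion [Fe…]: ligand charges -4, Fe(II) ⇒ ion charge 2−.
One 2+ cation balances one 2− anion.

[W(gly)2(py)2][Fe(gly)2(NCS)2]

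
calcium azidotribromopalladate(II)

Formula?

Ca[PdBr3(N3)]

Ligands: 3 bromo (Br, -1), 1 azido (N3, -1). Ligand charge sum = -4.
Charge balance with calcium (+2) requires 1 complex ion per 1 calcium.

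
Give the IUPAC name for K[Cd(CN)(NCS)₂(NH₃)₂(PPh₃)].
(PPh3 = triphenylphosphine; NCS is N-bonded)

The 1 potassium counter-ion carries a total charge of +1, so each complex ion is 1−.
Ligand charges: 1×triphenylphosphine (neutral), 1×cyano (-1 each), 2×ammine (neutral), 2×isothiocyanato (-1 each); total -3. So Cd + (-3) = 1−, giving Cd = +2.
Ligands are named alphabetically: ammine before cyano before isothiocyanato before triphenylphosphine.
The complex ion is anionic, so cadmium takes the -ate form cadmate(II).

potassium diamminecyanodiisothiocyanato(triphenylphosphine)cadmate(II)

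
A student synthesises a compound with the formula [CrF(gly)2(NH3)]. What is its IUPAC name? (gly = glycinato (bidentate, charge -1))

amminefluorobis(glycinato)chromium(III)

There is no counter-ion, so the complex is neutral overall.
Ligand charges: 1×fluoro (-1 each), 2×glycinato (-1 each), 1×ammine (neutral); total -3. So Cr + (-3) = 0, giving Cr = +3.
Ligands are named alphabetically: ammine before fluoro before glycinato.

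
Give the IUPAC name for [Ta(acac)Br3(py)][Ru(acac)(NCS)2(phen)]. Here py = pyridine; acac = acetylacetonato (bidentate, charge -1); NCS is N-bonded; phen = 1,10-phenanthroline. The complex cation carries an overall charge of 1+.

Both ions are complex: the cation is named first with the plain metal name, the anion second with the -ate form; each ion's ligands are alphabetised independently.
The complex cation is given as 1+; its ligand charges sum to -4, so Ta = +5.
A 1:1 salt means the anion carries the equal and opposite charge, 1−.
Anion: ligand charges sum to -3; for the ion to be 1−, Ru = +2.

(acetylacetonato)tribromo(pyridine)tantalum(V) (acetylacetonato)diisothiocyanato(1,10-phenanthroline)ruthenate(II)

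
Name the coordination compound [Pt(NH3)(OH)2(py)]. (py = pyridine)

There is no counter-ion, so the complex is neutral overall.
Ligand charges: 2×hydroxo (-1 each), 1×ammine (neutral), 1×pyridine (neutral); total -2. So Pt + (-2) = 0, giving Pt = +2.
Ligands are named alphabetically: ammine before hydroxo before pyridine.

amminedihydroxo(pyridine)platinum(II)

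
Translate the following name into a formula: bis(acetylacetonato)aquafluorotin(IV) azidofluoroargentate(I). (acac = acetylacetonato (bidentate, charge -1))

[Sn(acac)2F(H2O)][AgF(N3)]

Cation [Sn…]: ligand charges -3, Sn(IV) ⇒ ion charge 1+.
Anion [Ag…]: ligand charges -2, Ag(I) ⇒ ion charge 1−.
One 1+ cation balances one 1− anion.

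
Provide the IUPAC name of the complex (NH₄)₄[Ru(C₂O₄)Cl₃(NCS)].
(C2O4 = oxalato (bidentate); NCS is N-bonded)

The 4 ammonium counter-ions carry a total charge of +4, so each complex ion is 4−.
Ligand charges: 1×oxalato (-2 each), 1×isothiocyanato (-1 each), 3×chloro (-1 each); total -6. So Ru + (-6) = 4−, giving Ru = +2.
Ligands are named alphabetically: chloro before isothiocyanato before oxalato.
The complex ion is anionic, so ruthenium takes the -ate form ruthenate(II).

ammonium trichloroisothiocyanatooxalatoruthenate(II)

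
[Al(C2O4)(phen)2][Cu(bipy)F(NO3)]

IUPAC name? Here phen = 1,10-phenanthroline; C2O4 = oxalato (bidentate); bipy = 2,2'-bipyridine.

oxalatobis(1,10-phenanthroline)aluminium(III) (2,2'-bipyridine)fluoronitratocuprate(I)

Aluminium is always +3 in its complexes; the cation's ligand charges sum to -2, so the complex cation is 1+.
A 1:1 salt means the anion carries the equal and opposite charge, 1−.
Anion: ligand charges sum to -2; for the ion to be 1−, Cu = +1.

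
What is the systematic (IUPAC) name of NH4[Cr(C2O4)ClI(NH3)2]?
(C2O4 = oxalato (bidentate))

ammonium diamminechloroiodooxalatochromate(III)

The 1 ammonium counter-ion carries a total charge of +1, so each complex ion is 1−.
Ligand charges: 1×oxalato (-2 each), 1×iodo (-1 each), 2×ammine (neutral), 1×chloro (-1 each); total -4. So Cr + (-4) = 1−, giving Cr = +3.
Ligands are named alphabetically: ammine before chloro before iodo before oxalato.
The complex ion is anionic, so chromium takes the -ate form chromate(III).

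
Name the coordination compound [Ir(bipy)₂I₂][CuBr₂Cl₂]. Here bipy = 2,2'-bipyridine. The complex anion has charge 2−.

bis(2,2'-bipyridine)diiodoiridium(IV) dibromodichlorocuprate(II)

The complex anion is given as 2−; its ligand charges sum to -4, so Cu = +2.
A 1:1 salt means the cation carries the equal and opposite charge, 2+.
Cation: ligand charges sum to -2; for the ion to be 2+, Ir = +4.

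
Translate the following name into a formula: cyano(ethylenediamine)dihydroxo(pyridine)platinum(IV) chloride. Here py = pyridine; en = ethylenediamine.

Ligands: 1 pyridine (py, neutral), 1 ethylenediamine (en, neutral), 1 cyano (CN, -1), 2 hydroxo (OH, -1). Ligand charge sum = -3.
With Pt in oxidation state +4, the complex ion is [Pt...]^1+.
Charge balance with chloride (-1) requires 1 complex ion per 1 chloride.

[Pt(CN)(en)(OH)2(py)]Cl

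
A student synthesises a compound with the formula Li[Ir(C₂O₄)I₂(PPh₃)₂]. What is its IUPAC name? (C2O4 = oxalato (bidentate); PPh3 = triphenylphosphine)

lithium diiodooxalatobis(triphenylphosphine)iridate(III)

The 1 lithium counter-ion carries a total charge of +1, so each complex ion is 1−.
Ligand charges: 1×oxalato (-2 each), 2×iodo (-1 each), 2×triphenylphosphine (neutral); total -4. So Ir + (-4) = 1−, giving Ir = +3.
Ligands are named alphabetically: iodo before oxalato before triphenylphosphine.
The complex ion is anionic, so iridium takes the -ate form iridate(III).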